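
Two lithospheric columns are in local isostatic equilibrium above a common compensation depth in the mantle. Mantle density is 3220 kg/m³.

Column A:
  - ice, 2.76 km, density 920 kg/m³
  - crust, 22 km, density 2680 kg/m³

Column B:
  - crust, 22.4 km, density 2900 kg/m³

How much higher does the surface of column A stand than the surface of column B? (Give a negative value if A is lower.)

For any compensation level in the mantle, the mantle terms cancel and isostasy reduces to e = (Σt_A − Σt_B) − (Σ(ρt)_A − Σ(ρt)_B) / ρ_m.
Σt_A = 24.76 km; Σt_B = 22.4 km; Σ(ρt)_A = 61499.2; Σ(ρt)_B = 64960 (in km·kg/m³).
e = (24.76 − 22.4) − (61499.2 − 64960) / 3220 = 3.43 km.

3.43 km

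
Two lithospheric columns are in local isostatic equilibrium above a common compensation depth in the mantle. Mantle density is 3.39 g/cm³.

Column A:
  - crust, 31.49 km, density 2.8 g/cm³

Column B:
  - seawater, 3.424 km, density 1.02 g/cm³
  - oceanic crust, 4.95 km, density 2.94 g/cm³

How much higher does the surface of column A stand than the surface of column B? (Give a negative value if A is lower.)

2.43 km

For any compensation level in the mantle, the mantle terms cancel and isostasy reduces to e = (Σt_A − Σt_B) − (Σ(ρt)_A − Σ(ρt)_B) / ρ_m.
Σt_A = 31.49 km; Σt_B = 8.374 km; Σ(ρt)_A = 88.172; Σ(ρt)_B = 18.04548 (in km·g/cm³).
e = (31.49 − 8.374) − (88.172 − 18.04548) / 3.39 = 2.43 km.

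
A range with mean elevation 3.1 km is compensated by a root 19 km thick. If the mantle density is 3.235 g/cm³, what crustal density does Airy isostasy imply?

2.78 g/cm³

ρ_c h = (ρ_m − ρ_c) r → ρ_c (h + r) = ρ_m r → ρ_c = ρ_m r / (h + r).
ρ_c = 3.235 × 19 km / (3.1 km + 19 km) = 2.78 g/cm³.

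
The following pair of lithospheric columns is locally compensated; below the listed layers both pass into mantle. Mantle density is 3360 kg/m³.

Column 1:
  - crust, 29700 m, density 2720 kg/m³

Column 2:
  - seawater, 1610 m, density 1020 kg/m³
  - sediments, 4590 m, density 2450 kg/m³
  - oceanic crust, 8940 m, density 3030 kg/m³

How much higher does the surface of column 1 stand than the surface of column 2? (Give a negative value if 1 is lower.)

2410 m

For any compensation level in the mantle, the mantle terms cancel and isostasy reduces to e = (Σt_1 − Σt_2) − (Σ(ρt)_1 − Σ(ρt)_2) / ρ_m.
Σt_1 = 29700 m; Σt_2 = 15140 m; Σ(ρt)_1 = 80784000; Σ(ρt)_2 = 39975900 (in m·kg/m³).
e = (29700 − 15140) − (80784000 − 39975900) / 3360 = 2410 m.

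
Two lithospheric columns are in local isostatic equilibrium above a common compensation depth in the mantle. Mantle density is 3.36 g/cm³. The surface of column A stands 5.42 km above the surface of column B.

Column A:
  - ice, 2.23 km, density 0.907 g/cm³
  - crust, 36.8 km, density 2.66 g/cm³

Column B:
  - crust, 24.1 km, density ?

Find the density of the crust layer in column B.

Take the compensation level at the base of the deeper column (depth z_c below the surface of column A) and equate Σ ρ_i t_i down to z_c; mantle fills any gap and the z_c terms cancel.
Column A: 2.23×0.907 + 36.8×2.66 + (z_c − 39.03)×3.36
Column B: 5.42×0 + 24.1×ρ + (z_c − 5.42 − 24.1)×3.36
The z_c×3.36 term appears on both sides and cancels. Collect the known terms of each column as K = Σ(ρt)_known − 3.36 × (depth of known layers): K_A = 99.91061 − 3.36×39.03 = −31.23019; K_B = 0 − 3.36×(5.42 + 24.1) = −99.1872.
Balance: K_A = K_B + 24.1×ρ, so ρ = (K_A − K_B)/24.1 = 67.957/24.1 = 2.82 g/cm³.

2.82 g/cm³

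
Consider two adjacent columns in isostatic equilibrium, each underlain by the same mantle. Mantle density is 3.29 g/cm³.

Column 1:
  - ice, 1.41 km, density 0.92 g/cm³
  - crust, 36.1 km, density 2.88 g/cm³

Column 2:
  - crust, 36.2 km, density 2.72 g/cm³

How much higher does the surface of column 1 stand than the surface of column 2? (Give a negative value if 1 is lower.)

For any compensation level in the mantle, the mantle terms cancel and isostasy reduces to e = (Σt_1 − Σt_2) − (Σ(ρt)_1 − Σ(ρt)_2) / ρ_m.
Σt_1 = 37.51 km; Σt_2 = 36.2 km; Σ(ρt)_1 = 105.2652; Σ(ρt)_2 = 98.464 (in km·g/cm³).
e = (37.51 − 36.2) − (105.2652 − 98.464) / 3.29 = −0.757 km.

−0.757 km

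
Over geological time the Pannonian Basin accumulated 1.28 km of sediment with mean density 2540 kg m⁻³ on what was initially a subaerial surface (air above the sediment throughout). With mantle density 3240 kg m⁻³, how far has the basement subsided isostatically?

1 km

Subaerial load: s = t ρ_sed / ρ_m = 1.28 km × 2540/3240 = 1 km.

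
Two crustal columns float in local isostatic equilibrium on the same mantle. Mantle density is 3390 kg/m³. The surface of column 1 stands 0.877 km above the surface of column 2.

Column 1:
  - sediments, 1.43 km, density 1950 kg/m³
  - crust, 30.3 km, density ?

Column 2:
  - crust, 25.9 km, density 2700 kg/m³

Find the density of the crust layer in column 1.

Take the compensation level at the base of the deeper column (depth z_c below the surface of column 1) and equate Σ ρ_i t_i down to z_c; mantle fills any gap and the z_c terms cancel.
Column 1: 1.43×1950 + 30.3×ρ + (z_c − 31.73)×3390
Column 2: 0.877×0 + 25.9×2700 + (z_c − 0.877 − 25.9)×3390
The z_c×3390 term appears on both sides and cancels. Collect the known terms of each column as K = Σ(ρt)_known − 3390 × (depth of known layers): K_1 = 2788.5 − 3390×31.73 = −104776.2; K_2 = 69930 − 3390×(0.877 + 25.9) = −20844.03.
Balance: K_1 + 30.3×ρ = K_2, so ρ = (K_2 − K_1)/30.3 = 83932.2/30.3 = 2770 kg/m³.

2770 kg/m³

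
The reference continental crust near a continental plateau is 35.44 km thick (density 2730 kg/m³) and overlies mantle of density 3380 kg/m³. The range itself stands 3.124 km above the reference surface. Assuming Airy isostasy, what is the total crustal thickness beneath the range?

51.7 km

Root depth r = h ρ_c / (ρ_m − ρ_c) = 3.124 km × 2730 / 650 = 13.12 km.
Total thickness = T + h + r = 35.44 km + 3.124 km + 13.12 km = 51.7 km.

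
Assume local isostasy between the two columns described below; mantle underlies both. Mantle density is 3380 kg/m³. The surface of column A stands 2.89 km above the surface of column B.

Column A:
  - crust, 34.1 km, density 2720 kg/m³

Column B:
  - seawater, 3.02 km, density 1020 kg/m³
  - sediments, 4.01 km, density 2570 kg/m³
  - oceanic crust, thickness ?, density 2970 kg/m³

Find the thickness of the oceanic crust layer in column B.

5.76 km

Take the compensation level at the base of the deeper column (depth z_c below the surface of column A) and equate Σ ρ_i t_i down to z_c; mantle fills any gap and the z_c terms cancel.
Column A: 34.1×2720 + (z_c − 34.1)×3380
Column B: 2.89×0 + 3.02×1020 + 4.01×2570 + x×2970 + (z_c − 2.89 − 7.03 − x)×3380
The z_c×3380 term appears on both sides and cancels. Collect the known terms of each column as K = Σ(ρt)_known − 3380 × (depth of known layers): K_A = 92752 − 3380×34.1 = −22506; K_B = 13386.1 − 3380×(2.89 + 7.03) = −20143.5.
Balance: K_A = K_B − x×(3380 − 2970), so x = (K_B − K_A)/(3380 − 2970) = 2362.5/410 = 5.76 km.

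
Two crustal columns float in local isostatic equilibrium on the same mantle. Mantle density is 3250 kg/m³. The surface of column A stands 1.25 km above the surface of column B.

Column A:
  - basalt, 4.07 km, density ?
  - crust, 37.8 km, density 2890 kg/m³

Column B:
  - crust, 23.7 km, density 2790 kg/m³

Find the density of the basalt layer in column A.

2920 kg/m³

Take the compensation level at the base of the deeper column (depth z_c below the surface of column A) and equate Σ ρ_i t_i down to z_c; mantle fills any gap and the z_c terms cancel.
Column A: 4.07×ρ + 37.8×2890 + (z_c − 41.87)×3250
Column B: 1.25×0 + 23.7×2790 + (z_c − 1.25 − 23.7)×3250
The z_c×3250 term appears on both sides and cancels. Collect the known terms of each column as K = Σ(ρt)_known − 3250 × (depth of known layers): K_A = 109242 − 3250×41.87 = −26835.5; K_B = 66123 − 3250×(1.25 + 23.7) = −14964.5.
Balance: K_A + 4.07×ρ = K_B, so ρ = (K_B − K_A)/4.07 = 11871/4.07 = 2920 kg/m³.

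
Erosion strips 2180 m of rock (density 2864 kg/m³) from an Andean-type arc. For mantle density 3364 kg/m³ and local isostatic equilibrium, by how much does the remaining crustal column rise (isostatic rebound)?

1860 m

Unloading: uplift u = e ρ_c/ρ_m = 2180 m × 2864/3364 = 1860 m.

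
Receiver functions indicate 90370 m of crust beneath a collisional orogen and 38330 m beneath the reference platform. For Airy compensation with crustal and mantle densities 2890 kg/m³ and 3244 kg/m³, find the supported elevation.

Excess crust Δ = 90370 m − 38330 m = 52040 m, split between elevation h and root r with h + r = Δ.
Airy balance ρ_c h = (ρ_m − ρ_c) r gives r = h ρ_c/(ρ_m − ρ_c), so h (1 + ρ_c/(ρ_m − ρ_c)) = Δ, i.e. h = Δ (ρ_m − ρ_c)/ρ_m.
h = 52040 m × 354/3244 = 5680 m.

5680 m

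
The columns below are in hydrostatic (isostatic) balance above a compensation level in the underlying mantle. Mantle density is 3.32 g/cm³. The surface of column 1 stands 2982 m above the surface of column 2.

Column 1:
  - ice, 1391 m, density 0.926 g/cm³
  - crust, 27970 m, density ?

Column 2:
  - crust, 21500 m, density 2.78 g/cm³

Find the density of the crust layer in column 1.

Take the compensation level at the base of the deeper column (depth z_c below the surface of column 1) and equate Σ ρ_i t_i down to z_c; mantle fills any gap and the z_c terms cancel.
Column 1: 1391×0.926 + 27970×ρ + (z_c − 29361)×3.32
Column 2: 2982×0 + 21500×2.78 + (z_c − 2982 − 21500)×3.32
The z_c×3.32 term appears on both sides and cancels. Collect the known terms of each column as K = Σ(ρt)_known − 3.32 × (depth of known layers): K_1 = 1288.066 − 3.32×29361 = −96190.454; K_2 = 59770 − 3.32×(2982 + 21500) = −21510.24.
Balance: K_1 + 27970×ρ = K_2, so ρ = (K_2 − K_1)/27970 = 74680.2/27970 = 2.67 g/cm³.

2.67 g/cm³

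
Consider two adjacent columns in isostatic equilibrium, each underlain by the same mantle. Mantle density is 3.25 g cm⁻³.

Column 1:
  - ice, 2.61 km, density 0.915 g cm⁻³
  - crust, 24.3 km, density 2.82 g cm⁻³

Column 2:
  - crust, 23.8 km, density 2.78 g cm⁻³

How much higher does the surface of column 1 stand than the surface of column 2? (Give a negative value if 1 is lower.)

1.65 km

For any compensation level in the mantle, the mantle terms cancel and isostasy reduces to e = (Σt_1 − Σt_2) − (Σ(ρt)_1 − Σ(ρt)_2) / ρ_m.
Σt_1 = 26.91 km; Σt_2 = 23.8 km; Σ(ρt)_1 = 70.91415; Σ(ρt)_2 = 66.164 (in km·g cm⁻³).
e = (26.91 − 23.8) − (70.91415 − 66.164) / 3.25 = 1.65 km.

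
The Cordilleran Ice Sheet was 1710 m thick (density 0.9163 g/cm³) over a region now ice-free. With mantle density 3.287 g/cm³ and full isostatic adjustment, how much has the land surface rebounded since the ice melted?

Removing the load lets mantle flow back in; uplift u satisfies ρ_ice t = ρ_m u.
u = t ρ_ice/ρ_m = 1710 m × 0.9163/3.287 = 477 m.

477 m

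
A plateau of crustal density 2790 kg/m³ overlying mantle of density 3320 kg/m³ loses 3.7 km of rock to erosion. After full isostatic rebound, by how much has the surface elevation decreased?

0.591 km

Rebound u = e ρ_c/ρ_m = 3.7 km × 2790/3320 = 3.109 km.
Net surface drop = e − u = 3.7 km − 3.109 km = e (ρ_m − ρ_c)/ρ_m = 0.591 km.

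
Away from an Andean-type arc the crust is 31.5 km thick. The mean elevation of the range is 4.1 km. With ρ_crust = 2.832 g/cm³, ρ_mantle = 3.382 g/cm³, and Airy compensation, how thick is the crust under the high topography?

Root depth r = h ρ_c / (ρ_m − ρ_c) = 4.1 km × 2.832 / 0.55 = 21.11 km.
Total thickness = T + h + r = 31.5 km + 4.1 km + 21.11 km = 56.7 km.

56.7 km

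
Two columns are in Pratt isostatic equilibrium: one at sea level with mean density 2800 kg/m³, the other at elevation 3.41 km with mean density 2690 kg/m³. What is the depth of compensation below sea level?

ρ_ref D = ρ (D + h) → D (ρ_ref − ρ) = ρ h.
D = ρ h/(ρ_ref − ρ) = 2690 × 3.41 km/(2800 − 2690) = 83.4 km.

83.4 km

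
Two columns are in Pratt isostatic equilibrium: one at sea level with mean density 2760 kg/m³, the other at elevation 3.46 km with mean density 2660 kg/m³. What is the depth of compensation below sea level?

ρ_ref D = ρ (D + h) → D (ρ_ref − ρ) = ρ h.
D = ρ h/(ρ_ref − ρ) = 2660 × 3.46 km/(2760 − 2660) = 92 km.

92 km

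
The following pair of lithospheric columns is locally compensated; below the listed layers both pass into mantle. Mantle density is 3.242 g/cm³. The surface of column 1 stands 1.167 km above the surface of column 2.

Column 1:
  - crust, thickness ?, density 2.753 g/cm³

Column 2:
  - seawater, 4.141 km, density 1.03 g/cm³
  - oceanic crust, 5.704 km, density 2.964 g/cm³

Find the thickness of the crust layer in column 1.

29.7 km

Take the compensation level at the base of the deeper column (depth z_c below the surface of column 1) and equate Σ ρ_i t_i down to z_c; mantle fills any gap and the z_c terms cancel.
Column 1: x×2.753 + (z_c − 0 − x)×3.242
Column 2: 1.167×0 + 4.141×1.03 + 5.704×2.964 + (z_c − 1.167 − 9.845)×3.242
The z_c×3.242 term appears on both sides and cancels. Collect the known terms of each column as K = Σ(ρt)_known − 3.242 × (depth of known layers): K_1 = 0 − 3.242×0 = 0; K_2 = 21.171886 − 3.242×(1.167 + 9.845) = −14.529018.
Balance: K_1 − x×(3.242 − 2.753) = K_2, so x = (K_1 − K_2)/(3.242 − 2.753) = 14.529/0.489 = 29.7 km.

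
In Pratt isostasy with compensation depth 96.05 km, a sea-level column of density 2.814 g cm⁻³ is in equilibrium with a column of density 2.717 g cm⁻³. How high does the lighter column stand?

ρ_ref D = ρ (D + h) → h = D (ρ_ref − ρ)/ρ.
h = 96.05 km × (2.814 − 2.717)/2.717 = 3.43 km.

3.43 km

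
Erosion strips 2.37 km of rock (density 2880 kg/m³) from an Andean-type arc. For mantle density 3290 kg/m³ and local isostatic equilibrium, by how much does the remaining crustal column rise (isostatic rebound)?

2.07 km

Unloading: uplift u = e ρ_c/ρ_m = 2.37 km × 2880/3290 = 2.07 km.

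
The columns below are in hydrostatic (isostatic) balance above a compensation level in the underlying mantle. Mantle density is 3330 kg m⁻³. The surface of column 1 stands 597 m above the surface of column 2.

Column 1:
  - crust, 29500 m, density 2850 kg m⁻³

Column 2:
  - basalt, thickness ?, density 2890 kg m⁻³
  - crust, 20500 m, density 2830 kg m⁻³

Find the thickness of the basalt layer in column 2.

Take the compensation level at the base of the deeper column (depth z_c below the surface of column 1) and equate Σ ρ_i t_i down to z_c; mantle fills any gap and the z_c terms cancel.
Column 1: 29500×2850 + (z_c − 29500)×3330
Column 2: 597×0 + x×2890 + 20500×2830 + (z_c − 597 − 20500 − x)×3330
The z_c×3330 term appears on both sides and cancels. Collect the known terms of each column as K = Σ(ρt)_known − 3330 × (depth of known layers): K_1 = 84075000 − 3330×29500 = −14160000; K_2 = 58015000 − 3330×(597 + 20500) = −12238010.
Balance: K_1 = K_2 − x×(3330 − 2890), so x = (K_2 − K_1)/(3330 − 2890) = 1921990/440 = 4370 m.

4370 m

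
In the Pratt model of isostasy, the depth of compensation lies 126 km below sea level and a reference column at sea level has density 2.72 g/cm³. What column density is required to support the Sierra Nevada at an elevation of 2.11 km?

Pratt balance: ρ_ref D = ρ (D + h).
ρ = ρ_ref D/(D + h) = 2.72 × 126 km/(126 km + 2.11 km) = 2.68 g/cm³.

2.68 g/cm³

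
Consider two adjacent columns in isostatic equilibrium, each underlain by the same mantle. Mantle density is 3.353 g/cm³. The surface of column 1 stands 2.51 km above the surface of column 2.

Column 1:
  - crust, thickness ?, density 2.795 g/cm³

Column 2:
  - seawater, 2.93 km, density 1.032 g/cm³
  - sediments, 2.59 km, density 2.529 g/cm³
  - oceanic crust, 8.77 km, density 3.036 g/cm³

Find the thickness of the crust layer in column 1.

36.1 km

Take the compensation level at the base of the deeper column (depth z_c below the surface of column 1) and equate Σ ρ_i t_i down to z_c; mantle fills any gap and the z_c terms cancel.
Column 1: x×2.795 + (z_c − 0 − x)×3.353
Column 2: 2.51×0 + 2.93×1.032 + 2.59×2.529 + 8.77×3.036 + (z_c − 2.51 − 14.29)×3.353
The z_c×3.353 term appears on both sides and cancels. Collect the known terms of each column as K = Σ(ρt)_known − 3.353 × (depth of known layers): K_1 = 0 − 3.353×0 = 0; K_2 = 36.19959 − 3.353×(2.51 + 14.29) = −20.13081.
Balance: K_1 − x×(3.353 − 2.795) = K_2, so x = (K_1 − K_2)/(3.353 − 2.795) = 20.1308/0.558 = 36.1 km.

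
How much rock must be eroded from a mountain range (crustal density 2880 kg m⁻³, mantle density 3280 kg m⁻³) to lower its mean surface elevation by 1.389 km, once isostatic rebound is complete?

11.4 km

Net drop Δ = e − u = e − e ρ_c/ρ_m = e (ρ_m − ρ_c)/ρ_m.
e = Δ ρ_m/(ρ_m − ρ_c) = 1.389 km × 3280/400 = 11.4 km.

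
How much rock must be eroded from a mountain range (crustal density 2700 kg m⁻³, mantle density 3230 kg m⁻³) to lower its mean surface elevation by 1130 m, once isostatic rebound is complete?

6890 m

Net drop Δ = e − u = e − e ρ_c/ρ_m = e (ρ_m − ρ_c)/ρ_m.
e = Δ ρ_m/(ρ_m − ρ_c) = 1130 m × 3230/530 = 6890 m.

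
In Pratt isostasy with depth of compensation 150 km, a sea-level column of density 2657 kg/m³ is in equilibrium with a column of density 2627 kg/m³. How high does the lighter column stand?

1.71 km

ρ_ref D = ρ (D + h) → h = D (ρ_ref − ρ)/ρ.
h = 150 km × (2657 − 2627)/2627 = 1.71 km.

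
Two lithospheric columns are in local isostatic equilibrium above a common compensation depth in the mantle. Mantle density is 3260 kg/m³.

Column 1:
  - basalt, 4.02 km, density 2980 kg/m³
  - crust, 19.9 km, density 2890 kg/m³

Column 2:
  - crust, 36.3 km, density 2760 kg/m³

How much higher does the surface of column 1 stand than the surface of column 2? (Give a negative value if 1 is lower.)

For any compensation level in the mantle, the mantle terms cancel and isostasy reduces to e = (Σt_1 − Σt_2) − (Σ(ρt)_1 − Σ(ρt)_2) / ρ_m.
Σt_1 = 23.92 km; Σt_2 = 36.3 km; Σ(ρt)_1 = 69490.6; Σ(ρt)_2 = 100188 (in km·kg/m³).
e = (23.92 − 36.3) − (69490.6 − 100188) / 3260 = −2.96 km.

−2.96 km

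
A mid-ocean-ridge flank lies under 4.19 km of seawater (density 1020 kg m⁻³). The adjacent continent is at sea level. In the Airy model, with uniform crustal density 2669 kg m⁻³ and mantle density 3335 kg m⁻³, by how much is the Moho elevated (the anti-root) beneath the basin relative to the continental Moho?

10.4 km

Isostatic balance requires: replacing crust with seawater at the top is compensated by replacing crust with mantle at the base: d (ρ_c − ρ_w) = a (ρ_m − ρ_c).
a = d (ρ_c − ρ_w)/(ρ_m − ρ_c) = 4.19 km × 1649/666 = 10.4 km.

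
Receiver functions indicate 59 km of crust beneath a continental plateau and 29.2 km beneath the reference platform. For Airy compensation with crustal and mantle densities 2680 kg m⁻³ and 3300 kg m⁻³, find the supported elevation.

Excess crust Δ = 59 km − 29.2 km = 29.8 km, split between elevation h and root r with h + r = Δ.
Airy balance ρ_c h = (ρ_m − ρ_c) r gives r = h ρ_c/(ρ_m − ρ_c), so h (1 + ρ_c/(ρ_m − ρ_c)) = Δ, i.e. h = Δ (ρ_m − ρ_c)/ρ_m.
h = 29.8 km × 620/3300 = 5.6 km.

5.6 km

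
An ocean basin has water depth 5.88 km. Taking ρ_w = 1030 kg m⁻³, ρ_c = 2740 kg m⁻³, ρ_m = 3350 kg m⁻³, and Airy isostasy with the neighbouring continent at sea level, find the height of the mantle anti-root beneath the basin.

Balancing pressure at the compensation depth: replacing crust with seawater at the top is compensated by replacing crust with mantle at the base: d (ρ_c − ρ_w) = a (ρ_m − ρ_c).
a = d (ρ_c − ρ_w)/(ρ_m − ρ_c) = 5.88 km × 1710/610 = 16.5 km.

16.5 km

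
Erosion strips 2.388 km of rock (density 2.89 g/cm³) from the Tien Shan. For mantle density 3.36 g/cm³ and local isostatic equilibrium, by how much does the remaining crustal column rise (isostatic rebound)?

2.05 km

Unloading: uplift u = e ρ_c/ρ_m = 2.388 km × 2.89/3.36 = 2.05 km.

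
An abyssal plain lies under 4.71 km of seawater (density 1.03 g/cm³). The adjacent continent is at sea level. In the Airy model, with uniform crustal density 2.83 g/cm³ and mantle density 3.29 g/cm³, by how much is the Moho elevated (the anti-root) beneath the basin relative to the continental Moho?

In Airy isostatic equilibrium: replacing crust with seawater at the top is compensated by replacing crust with mantle at the base: d (ρ_c − ρ_w) = a (ρ_m − ρ_c).
a = d (ρ_c − ρ_w)/(ρ_m − ρ_c) = 4.71 km × 1.8/0.46 = 18.4 km.

18.4 km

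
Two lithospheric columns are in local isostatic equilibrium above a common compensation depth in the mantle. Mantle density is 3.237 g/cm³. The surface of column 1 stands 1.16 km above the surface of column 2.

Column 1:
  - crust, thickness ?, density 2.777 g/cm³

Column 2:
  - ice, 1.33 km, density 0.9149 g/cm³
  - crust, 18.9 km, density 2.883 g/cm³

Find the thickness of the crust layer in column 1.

Take the compensation level at the base of the deeper column (depth z_c below the surface of column 1) and equate Σ ρ_i t_i down to z_c; mantle fills any gap and the z_c terms cancel.
Column 1: x×2.777 + (z_c − 0 − x)×3.237
Column 2: 1.16×0 + 1.33×0.9149 + 18.9×2.883 + (z_c − 1.16 − 20.23)×3.237
The z_c×3.237 term appears on both sides and cancels. Collect the known terms of each column as K = Σ(ρt)_known − 3.237 × (depth of known layers): K_1 = 0 − 3.237×0 = 0; K_2 = 55.705517 − 3.237×(1.16 + 20.23) = −13.533913.
Balance: K_1 − x×(3.237 − 2.777) = K_2, so x = (K_1 − K_2)/(3.237 − 2.777) = 13.5339/0.46 = 29.4 km.

29.4 km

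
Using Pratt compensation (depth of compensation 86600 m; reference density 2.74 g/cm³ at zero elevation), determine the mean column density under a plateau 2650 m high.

2.66 g/cm³

Pratt balance: ρ_ref D = ρ (D + h).
ρ = ρ_ref D/(D + h) = 2.74 × 86600 m/(86600 m + 2650 m) = 2.66 g/cm³.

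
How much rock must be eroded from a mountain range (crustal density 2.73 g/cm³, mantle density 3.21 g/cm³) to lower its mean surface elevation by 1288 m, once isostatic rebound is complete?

8610 m

Net drop Δ = e − u = e − e ρ_c/ρ_m = e (ρ_m − ρ_c)/ρ_m.
e = Δ ρ_m/(ρ_m − ρ_c) = 1288 m × 3.21/0.48 = 8610 m.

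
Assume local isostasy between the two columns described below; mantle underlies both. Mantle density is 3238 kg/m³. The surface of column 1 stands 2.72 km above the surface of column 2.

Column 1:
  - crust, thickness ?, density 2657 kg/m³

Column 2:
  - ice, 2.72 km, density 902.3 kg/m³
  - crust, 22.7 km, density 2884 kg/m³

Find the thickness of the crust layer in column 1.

39.9 km

Take the compensation level at the base of the deeper column (depth z_c below the surface of column 1) and equate Σ ρ_i t_i down to z_c; mantle fills any gap and the z_c terms cancel.
Column 1: x×2657 + (z_c − 0 − x)×3238
Column 2: 2.72×0 + 2.72×902.3 + 22.7×2884 + (z_c − 2.72 − 25.42)×3238
The z_c×3238 term appears on both sides and cancels. Collect the known terms of each column as K = Σ(ρt)_known − 3238 × (depth of known layers): K_1 = 0 − 3238×0 = 0; K_2 = 67921.056 − 3238×(2.72 + 25.42) = −23196.264.
Balance: K_1 − x×(3238 − 2657) = K_2, so x = (K_1 − K_2)/(3238 − 2657) = 23196.3/581 = 39.9 km.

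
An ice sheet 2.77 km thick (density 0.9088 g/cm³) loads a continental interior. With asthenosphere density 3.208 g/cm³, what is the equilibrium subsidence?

Balancing pressure at the compensation depth: the ice load ρ_ice t is balanced by mantle displaced below, ρ_m s.
s = t ρ_ice / ρ_m = 2.77 km × 0.9088/3.208 = 0.785 km.

0.785 km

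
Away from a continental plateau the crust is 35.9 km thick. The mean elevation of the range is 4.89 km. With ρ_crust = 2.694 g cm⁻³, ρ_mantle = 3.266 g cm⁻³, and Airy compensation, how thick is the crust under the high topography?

63.8 km

Root depth r = h ρ_c / (ρ_m − ρ_c) = 4.89 km × 2.694 / 0.572 = 23.03 km.
Total thickness = T + h + r = 35.9 km + 4.89 km + 23.03 km = 63.8 km.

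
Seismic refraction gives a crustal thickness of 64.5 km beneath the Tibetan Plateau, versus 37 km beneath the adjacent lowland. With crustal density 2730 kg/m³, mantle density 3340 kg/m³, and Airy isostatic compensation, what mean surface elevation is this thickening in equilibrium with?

5.02 km

Excess crust Δ = 64.5 km − 37 km = 27.5 km, split between elevation h and root r with h + r = Δ.
Airy balance ρ_c h = (ρ_m − ρ_c) r gives r = h ρ_c/(ρ_m − ρ_c), so h (1 + ρ_c/(ρ_m − ρ_c)) = Δ, i.e. h = Δ (ρ_m − ρ_c)/ρ_m.
h = 27.5 km × 610/3340 = 5.02 km.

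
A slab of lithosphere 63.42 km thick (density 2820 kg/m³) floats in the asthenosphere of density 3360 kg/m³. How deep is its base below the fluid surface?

53.2 km

Draft d = t ρ_obj/ρ_fluid = 63.42 km × 2820/3360 = 53.2 km.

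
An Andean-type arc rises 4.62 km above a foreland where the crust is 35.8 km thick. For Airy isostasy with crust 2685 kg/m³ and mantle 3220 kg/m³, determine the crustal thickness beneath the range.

Root depth r = h ρ_c / (ρ_m − ρ_c) = 4.62 km × 2685 / 535 = 23.19 km.
Total thickness = T + h + r = 35.8 km + 4.62 km + 23.19 km = 63.6 km.

63.6 km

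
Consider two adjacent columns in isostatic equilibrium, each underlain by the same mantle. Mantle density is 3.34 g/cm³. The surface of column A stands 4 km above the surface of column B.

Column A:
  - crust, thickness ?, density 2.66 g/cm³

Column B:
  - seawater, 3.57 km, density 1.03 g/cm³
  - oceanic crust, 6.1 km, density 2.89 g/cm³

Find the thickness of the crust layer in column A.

35.8 km

Take the compensation level at the base of the deeper column (depth z_c below the surface of column A) and equate Σ ρ_i t_i down to z_c; mantle fills any gap and the z_c terms cancel.
Column A: x×2.66 + (z_c − 0 − x)×3.34
Column B: 4×0 + 3.57×1.03 + 6.1×2.89 + (z_c − 4 − 9.67)×3.34
The z_c×3.34 term appears on both sides and cancels. Collect the known terms of each column as K = Σ(ρt)_known − 3.34 × (depth of known layers): K_A = 0 − 3.34×0 = 0; K_B = 21.3061 − 3.34×(4 + 9.67) = −24.3517.
Balance: K_A − x×(3.34 − 2.66) = K_B, so x = (K_A − K_B)/(3.34 − 2.66) = 24.3517/0.68 = 35.8 km.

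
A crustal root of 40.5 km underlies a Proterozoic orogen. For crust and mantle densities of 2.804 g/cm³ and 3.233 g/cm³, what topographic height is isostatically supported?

By Archimedes' principle applied to the lithosphere: ρ_c h = (ρ_m − ρ_c) r.
h = r (ρ_m − ρ_c) / ρ_c = 40.5 km × (3.233 − 2.804) / 2.804 = 6.2 km.

6.2 km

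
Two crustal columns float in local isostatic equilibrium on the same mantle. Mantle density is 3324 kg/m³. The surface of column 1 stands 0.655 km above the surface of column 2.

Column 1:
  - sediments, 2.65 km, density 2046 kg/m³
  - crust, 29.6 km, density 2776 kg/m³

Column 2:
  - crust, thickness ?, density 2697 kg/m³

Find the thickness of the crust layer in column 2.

27.8 km

Take the compensation level at the base of the deeper column (depth z_c below the surface of column 1) and equate Σ ρ_i t_i down to z_c; mantle fills any gap and the z_c terms cancel.
Column 1: 2.65×2046 + 29.6×2776 + (z_c − 32.25)×3324
Column 2: 0.655×0 + x×2697 + (z_c − 0.655 − 0 − x)×3324
The z_c×3324 term appears on both sides and cancels. Collect the known terms of each column as K = Σ(ρt)_known − 3324 × (depth of known layers): K_1 = 87591.5 − 3324×32.25 = −19607.5; K_2 = 0 − 3324×(0.655 + 0) = −2177.22.
Balance: K_1 = K_2 − x×(3324 − 2697), so x = (K_2 − K_1)/(3324 − 2697) = 17430.3/627 = 27.8 km.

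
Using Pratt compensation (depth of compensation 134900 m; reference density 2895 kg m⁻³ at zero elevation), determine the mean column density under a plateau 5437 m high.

Pratt balance: ρ_ref D = ρ (D + h).
ρ = ρ_ref D/(D + h) = 2895 × 134900 m/(134900 m + 5437 m) = 2780 kg m⁻³.

2780 kg m⁻³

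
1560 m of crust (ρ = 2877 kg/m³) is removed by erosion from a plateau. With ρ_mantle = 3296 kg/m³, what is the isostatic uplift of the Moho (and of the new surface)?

Unloading: uplift u = e ρ_c/ρ_m = 1560 m × 2877/3296 = 1360 m.

1360 m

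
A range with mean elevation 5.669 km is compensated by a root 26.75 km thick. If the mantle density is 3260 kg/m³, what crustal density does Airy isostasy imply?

2690 kg/m³

ρ_c h = (ρ_m − ρ_c) r → ρ_c (h + r) = ρ_m r → ρ_c = ρ_m r / (h + r).
ρ_c = 3260 × 26.75 km / (5.669 km + 26.75 km) = 2690 kg/m³.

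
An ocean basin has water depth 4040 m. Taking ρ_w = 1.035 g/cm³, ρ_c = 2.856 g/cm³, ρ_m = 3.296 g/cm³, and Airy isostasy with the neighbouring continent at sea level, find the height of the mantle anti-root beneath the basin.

16700 m

By Archimedes' principle applied to the lithosphere: replacing crust with seawater at the top is compensated by replacing crust with mantle at the base: d (ρ_c − ρ_w) = a (ρ_m − ρ_c).
a = d (ρ_c − ρ_w)/(ρ_m − ρ_c) = 4040 m × 1.821/0.44 = 16700 m.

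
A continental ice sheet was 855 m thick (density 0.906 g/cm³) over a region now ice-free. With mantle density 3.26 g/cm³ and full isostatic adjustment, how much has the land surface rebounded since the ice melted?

Removing the load lets mantle flow back in; uplift u satisfies ρ_ice t = ρ_m u.
u = t ρ_ice/ρ_m = 855 m × 0.906/3.26 = 238 m.

238 m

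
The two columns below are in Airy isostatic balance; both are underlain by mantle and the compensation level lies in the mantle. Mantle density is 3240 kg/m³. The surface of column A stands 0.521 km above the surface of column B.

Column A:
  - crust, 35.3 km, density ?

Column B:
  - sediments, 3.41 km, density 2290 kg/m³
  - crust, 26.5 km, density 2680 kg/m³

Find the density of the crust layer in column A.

2680 kg/m³

Take the compensation level at the base of the deeper column (depth z_c below the surface of column A) and equate Σ ρ_i t_i down to z_c; mantle fills any gap and the z_c terms cancel.
Column A: 35.3×ρ + (z_c − 35.3)×3240
Column B: 0.521×0 + 3.41×2290 + 26.5×2680 + (z_c − 0.521 − 29.91)×3240
The z_c×3240 term appears on both sides and cancels. Collect the known terms of each column as K = Σ(ρt)_known − 3240 × (depth of known layers): K_A = 0 − 3240×35.3 = −114372; K_B = 78828.9 − 3240×(0.521 + 29.91) = −19767.54.
Balance: K_A + 35.3×ρ = K_B, so ρ = (K_B − K_A)/35.3 = 94604.5/35.3 = 2680 kg/m³.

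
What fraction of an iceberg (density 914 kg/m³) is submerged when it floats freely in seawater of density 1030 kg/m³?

0.887

Submerged fraction = ρ_obj/ρ_fluid = 914/1030 = 0.887.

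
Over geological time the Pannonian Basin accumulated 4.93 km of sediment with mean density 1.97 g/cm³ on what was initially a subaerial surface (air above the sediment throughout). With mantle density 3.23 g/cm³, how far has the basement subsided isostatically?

Subaerial load: s = t ρ_sed / ρ_m = 4.93 km × 1.97/3.23 = 3.01 km.

3.01 km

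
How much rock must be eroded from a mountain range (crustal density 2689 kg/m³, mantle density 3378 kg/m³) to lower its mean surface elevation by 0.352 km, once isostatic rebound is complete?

1.73 km

Net drop Δ = e − u = e − e ρ_c/ρ_m = e (ρ_m − ρ_c)/ρ_m.
e = Δ ρ_m/(ρ_m − ρ_c) = 0.352 km × 3378/689 = 1.73 km.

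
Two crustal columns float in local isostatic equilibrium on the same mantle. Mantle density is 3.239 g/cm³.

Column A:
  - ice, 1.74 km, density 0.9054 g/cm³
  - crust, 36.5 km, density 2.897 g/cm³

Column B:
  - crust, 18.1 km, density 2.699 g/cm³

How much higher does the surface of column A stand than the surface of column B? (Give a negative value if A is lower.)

For any compensation level in the mantle, the mantle terms cancel and isostasy reduces to e = (Σt_A − Σt_B) − (Σ(ρt)_A − Σ(ρt)_B) / ρ_m.
Σt_A = 38.24 km; Σt_B = 18.1 km; Σ(ρt)_A = 107.315896; Σ(ρt)_B = 48.8519 (in km·g/cm³).
e = (38.24 − 18.1) − (107.315896 − 48.8519) / 3.239 = 2.09 km.

2.09 km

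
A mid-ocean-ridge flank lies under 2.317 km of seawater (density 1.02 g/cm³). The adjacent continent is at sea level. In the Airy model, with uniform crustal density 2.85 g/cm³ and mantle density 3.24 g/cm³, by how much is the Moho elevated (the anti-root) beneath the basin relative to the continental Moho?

For local isostatic compensation: replacing crust with seawater at the top is compensated by replacing crust with mantle at the base: d (ρ_c − ρ_w) = a (ρ_m − ρ_c).
a = d (ρ_c − ρ_w)/(ρ_m − ρ_c) = 2.317 km × 1.83/0.39 = 10.9 km.

10.9 km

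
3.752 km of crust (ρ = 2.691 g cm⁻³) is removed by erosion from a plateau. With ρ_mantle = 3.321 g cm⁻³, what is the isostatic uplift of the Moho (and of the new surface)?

Unloading: uplift u = e ρ_c/ρ_m = 3.752 km × 2.691/3.321 = 3.04 km.

3.04 km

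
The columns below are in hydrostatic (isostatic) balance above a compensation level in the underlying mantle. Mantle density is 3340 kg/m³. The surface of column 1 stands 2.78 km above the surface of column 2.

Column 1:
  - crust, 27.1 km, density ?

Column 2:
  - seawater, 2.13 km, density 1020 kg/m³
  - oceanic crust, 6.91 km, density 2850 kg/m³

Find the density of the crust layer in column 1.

Take the compensation level at the base of the deeper column (depth z_c below the surface of column 1) and equate Σ ρ_i t_i down to z_c; mantle fills any gap and the z_c terms cancel.
Column 1: 27.1×ρ + (z_c − 27.1)×3340
Column 2: 2.78×0 + 2.13×1020 + 6.91×2850 + (z_c − 2.78 − 9.04)×3340
The z_c×3340 term appears on both sides and cancels. Collect the known terms of each column as K = Σ(ρt)_known − 3340 × (depth of known layers): K_1 = 0 − 3340×27.1 = −90514; K_2 = 21866.1 − 3340×(2.78 + 9.04) = −17612.7.
Balance: K_1 + 27.1×ρ = K_2, so ρ = (K_2 − K_1)/27.1 = 72901.3/27.1 = 2690 kg/m³.

2690 kg/m³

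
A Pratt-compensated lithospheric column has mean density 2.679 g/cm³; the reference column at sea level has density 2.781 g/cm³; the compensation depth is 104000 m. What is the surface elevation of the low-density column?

3960 m

ρ_ref D = ρ (D + h) → h = D (ρ_ref − ρ)/ρ.
h = 104000 m × (2.781 − 2.679)/2.679 = 3960 m.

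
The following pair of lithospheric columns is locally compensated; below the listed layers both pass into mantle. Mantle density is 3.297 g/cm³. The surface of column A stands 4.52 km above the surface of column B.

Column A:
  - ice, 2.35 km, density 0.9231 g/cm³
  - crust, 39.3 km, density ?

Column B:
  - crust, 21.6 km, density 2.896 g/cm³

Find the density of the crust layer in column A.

2.84 g/cm³

Take the compensation level at the base of the deeper column (depth z_c below the surface of column A) and equate Σ ρ_i t_i down to z_c; mantle fills any gap and the z_c terms cancel.
Column A: 2.35×0.9231 + 39.3×ρ + (z_c − 41.65)×3.297
Column B: 4.52×0 + 21.6×2.896 + (z_c − 4.52 − 21.6)×3.297
The z_c×3.297 term appears on both sides and cancels. Collect the known terms of each column as K = Σ(ρt)_known − 3.297 × (depth of known layers): K_A = 2.169285 − 3.297×41.65 = −135.150765; K_B = 62.5536 − 3.297×(4.52 + 21.6) = −23.56404.
Balance: K_A + 39.3×ρ = K_B, so ρ = (K_B − K_A)/39.3 = 111.587/39.3 = 2.84 g/cm³.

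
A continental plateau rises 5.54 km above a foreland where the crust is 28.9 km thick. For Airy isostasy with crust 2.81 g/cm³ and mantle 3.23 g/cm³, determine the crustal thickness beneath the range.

Root depth r = h ρ_c / (ρ_m − ρ_c) = 5.54 km × 2.81 / 0.42 = 37.07 km.
Total thickness = T + h + r = 28.9 km + 5.54 km + 37.07 km = 71.5 km.

71.5 km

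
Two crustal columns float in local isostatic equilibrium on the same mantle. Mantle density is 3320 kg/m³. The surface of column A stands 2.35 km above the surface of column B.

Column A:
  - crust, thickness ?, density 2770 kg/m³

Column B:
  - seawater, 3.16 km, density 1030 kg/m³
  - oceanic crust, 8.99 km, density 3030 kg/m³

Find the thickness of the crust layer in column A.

32.1 km

Take the compensation level at the base of the deeper column (depth z_c below the surface of column A) and equate Σ ρ_i t_i down to z_c; mantle fills any gap and the z_c terms cancel.
Column A: x×2770 + (z_c − 0 − x)×3320
Column B: 2.35×0 + 3.16×1030 + 8.99×3030 + (z_c − 2.35 − 12.15)×3320
The z_c×3320 term appears on both sides and cancels. Collect the known terms of each column as K = Σ(ρt)_known − 3320 × (depth of known layers): K_A = 0 − 3320×0 = 0; K_B = 30494.5 − 3320×(2.35 + 12.15) = −17645.5.
Balance: K_A − x×(3320 − 2770) = K_B, so x = (K_A − K_B)/(3320 − 2770) = 17645.5/550 = 32.1 km.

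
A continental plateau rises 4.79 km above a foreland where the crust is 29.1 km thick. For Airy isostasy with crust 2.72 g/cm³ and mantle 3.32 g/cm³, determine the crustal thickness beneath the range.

Root depth r = h ρ_c / (ρ_m − ρ_c) = 4.79 km × 2.72 / 0.6 = 21.71 km.
Total thickness = T + h + r = 29.1 km + 4.79 km + 21.71 km = 55.6 km.

55.6 km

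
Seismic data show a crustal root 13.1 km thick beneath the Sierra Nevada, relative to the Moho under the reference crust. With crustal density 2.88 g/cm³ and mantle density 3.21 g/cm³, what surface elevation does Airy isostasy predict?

1.5 km

By Archimedes' principle applied to the lithosphere: ρ_c h = (ρ_m − ρ_c) r.
h = r (ρ_m − ρ_c) / ρ_c = 13.1 km × (3.21 − 2.88) / 2.88 = 1.5 km.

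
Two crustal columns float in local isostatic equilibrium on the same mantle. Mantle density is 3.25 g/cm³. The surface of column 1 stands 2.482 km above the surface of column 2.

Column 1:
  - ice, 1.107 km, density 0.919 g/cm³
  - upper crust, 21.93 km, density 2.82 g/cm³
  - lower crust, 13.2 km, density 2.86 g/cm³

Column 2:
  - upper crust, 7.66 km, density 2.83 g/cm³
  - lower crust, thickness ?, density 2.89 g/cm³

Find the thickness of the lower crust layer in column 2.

Take the compensation level at the base of the deeper column (depth z_c below the surface of column 1) and equate Σ ρ_i t_i down to z_c; mantle fills any gap and the z_c terms cancel.
Column 1: 1.107×0.919 + 21.93×2.82 + 13.2×2.86 + (z_c − 36.237)×3.25
Column 2: 2.482×0 + 7.66×2.83 + x×2.89 + (z_c − 2.482 − 7.66 − x)×3.25
The z_c×3.25 term appears on both sides and cancels. Collect the known terms of each column as K = Σ(ρt)_known − 3.25 × (depth of known layers): K_1 = 100.611933 − 3.25×36.237 = −17.158317; K_2 = 21.6778 − 3.25×(2.482 + 7.66) = −11.2837.
Balance: K_1 = K_2 − x×(3.25 − 2.89), so x = (K_2 − K_1)/(3.25 − 2.89) = 5.87462/0.36 = 16.3 km.

16.3 km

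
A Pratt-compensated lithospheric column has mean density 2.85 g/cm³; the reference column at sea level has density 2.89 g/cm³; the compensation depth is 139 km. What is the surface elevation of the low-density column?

1.95 km

ρ_ref D = ρ (D + h) → h = D (ρ_ref − ρ)/ρ.
h = 139 km × (2.89 − 2.85)/2.85 = 1.95 km.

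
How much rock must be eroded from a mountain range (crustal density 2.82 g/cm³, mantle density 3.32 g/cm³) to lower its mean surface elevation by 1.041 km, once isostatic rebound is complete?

6.91 km

Net drop Δ = e − u = e − e ρ_c/ρ_m = e (ρ_m − ρ_c)/ρ_m.
e = Δ ρ_m/(ρ_m − ρ_c) = 1.041 km × 3.32/0.5 = 6.91 km.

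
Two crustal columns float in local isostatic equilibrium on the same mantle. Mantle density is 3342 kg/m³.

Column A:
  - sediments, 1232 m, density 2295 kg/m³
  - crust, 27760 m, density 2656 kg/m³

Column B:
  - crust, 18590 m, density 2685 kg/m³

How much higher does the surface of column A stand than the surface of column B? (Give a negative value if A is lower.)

For any compensation level in the mantle, the mantle terms cancel and isostasy reduces to e = (Σt_A − Σt_B) − (Σ(ρt)_A − Σ(ρt)_B) / ρ_m.
Σt_A = 28992 m; Σt_B = 18590 m; Σ(ρt)_A = 76558000; Σ(ρt)_B = 49914150 (in m·kg/m³).
e = (28992 − 18590) − (76558000 − 49914150) / 3342 = 2430 m.

2430 m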